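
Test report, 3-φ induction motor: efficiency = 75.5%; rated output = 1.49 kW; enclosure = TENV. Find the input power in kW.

P_out = 1490 W
P_in = P_out/η = 1490/0.755 = 1974 W = 1.97 kW

1.97 kW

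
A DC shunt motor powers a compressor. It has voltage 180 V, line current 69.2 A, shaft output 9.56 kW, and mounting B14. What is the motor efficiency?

76.8 %

P_out = 9.56 kW = 9560 W
P_in = V·I = 180 × 69.2 = 12456 W
η = P_out / P_in = 9560 / 12456 = 0.768 = 76.8%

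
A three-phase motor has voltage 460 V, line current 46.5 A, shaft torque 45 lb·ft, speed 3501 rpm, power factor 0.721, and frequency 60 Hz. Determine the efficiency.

83.7 %

τ = 45 lb·ft × 1.356 = 61.02 N·m
ω = 2π × 3501/60 = 366.6 rad/s; P_out = τω = 61.02 × 366.6 = 22370 W
P_in = √3·V_L·I_L·cosφ = 1.732 × 460 × 46.5 × 0.721 = 26711 W
η = P_out / P_in = 22370 / 26711 = 0.837 = 83.7%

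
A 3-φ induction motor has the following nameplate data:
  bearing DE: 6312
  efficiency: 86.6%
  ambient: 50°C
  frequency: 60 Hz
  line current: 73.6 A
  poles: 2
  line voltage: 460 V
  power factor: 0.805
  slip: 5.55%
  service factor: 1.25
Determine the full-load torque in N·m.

115 N·m

P_in = √3·V·I·cosφ = 1.732 × 460 × 73.6 × 0.805 = 47204 W
P_out = η·P_in = 0.866 × 47204 = 40879 W
n_s = 120×60/2 = 3600 rpm; n = 3600×(1−0.0555) = 3400 rpm
ω = 2π×3400/60 = 356 rad/s
τ = P_out/ω = 40879/356 = 115 N·m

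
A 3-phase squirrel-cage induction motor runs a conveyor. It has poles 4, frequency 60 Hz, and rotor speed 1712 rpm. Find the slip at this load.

4.89 %

n_s = 120f/p = 120×60/4 = 1800 rpm
s = (n_s − n)/n_s = (1800 − 1712)/1800 = 0.0489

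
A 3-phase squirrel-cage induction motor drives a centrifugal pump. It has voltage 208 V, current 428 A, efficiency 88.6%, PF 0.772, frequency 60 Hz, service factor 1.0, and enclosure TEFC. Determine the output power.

105 kW

P_in = √3·V·I·cosφ = 1.732 × 208 × 428 × 0.772 = 119034 W
P_out = η·P_in = 0.886 × 119034 = 105464 W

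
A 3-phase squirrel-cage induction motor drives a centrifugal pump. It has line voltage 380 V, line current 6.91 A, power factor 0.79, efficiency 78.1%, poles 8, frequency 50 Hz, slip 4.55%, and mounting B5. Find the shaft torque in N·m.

P_in = √3·V·I·cosφ = 1.732 × 380 × 6.91 × 0.79 = 3593 W
P_out = η·P_in = 0.781 × 3593 = 2806 W
n_s = 120×50/8 = 750 rpm; n = 750×(1−0.0455) = 716 rpm
ω = 2π×716/60 = 74.98 rad/s
τ = P_out/ω = 2806/74.98 = 37.4 N·m

37.4 N·m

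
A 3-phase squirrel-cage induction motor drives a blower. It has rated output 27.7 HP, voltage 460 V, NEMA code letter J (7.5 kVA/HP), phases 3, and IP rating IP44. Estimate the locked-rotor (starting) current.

261 A

S_LR = 7.5 × 27.7 = 207.75 kVA
I_LR = S_LR/(√3·V_L) = 207750/(1.732×460) = 261 A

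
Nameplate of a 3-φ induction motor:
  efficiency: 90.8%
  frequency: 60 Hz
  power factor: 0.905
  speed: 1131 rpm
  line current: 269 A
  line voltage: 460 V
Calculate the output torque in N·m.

P_in = √3·V·I·cosφ = 1.732 × 460 × 269 × 0.905 = 193958 W
P_out = η·P_in = 0.908 × 193958 = 176114 W
n = 1131 rpm
ω = 2π×1131/60 = 118.4 rad/s
τ = P_out/ω = 176114/118.4 = 1490 N·m

1490 N·m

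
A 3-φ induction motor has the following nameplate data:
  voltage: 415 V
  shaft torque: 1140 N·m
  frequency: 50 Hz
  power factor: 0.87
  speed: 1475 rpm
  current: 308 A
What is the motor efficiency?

ω = 2π × 1475/60 = 154.5 rad/s; P_out = τω = 1140 × 154.5 = 176130 W
P_in = √3·V_L·I_L·cosφ = 1.732 × 415 × 308 × 0.87 = 192604 W
η = P_out / P_in = 176130 / 192604 = 0.914 = 91.4%

91.4 %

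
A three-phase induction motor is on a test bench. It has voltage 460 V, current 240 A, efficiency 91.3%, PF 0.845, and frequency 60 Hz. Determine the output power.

P_in = √3·V·I·cosφ = 1.732 × 460 × 240 × 0.845 = 161575 W
P_out = η·P_in = 0.913 × 161575 = 147518 W

148 kW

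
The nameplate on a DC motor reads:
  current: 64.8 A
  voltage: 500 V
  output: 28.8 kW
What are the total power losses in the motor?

P_in = V·I = 500×64.8 = 32400 W
P_out = 28800 W
Losses = P_in − P_out = 32400 − 28800 = 3600 W

3600 W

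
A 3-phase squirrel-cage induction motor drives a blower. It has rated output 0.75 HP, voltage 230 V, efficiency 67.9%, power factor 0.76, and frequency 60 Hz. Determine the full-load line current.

2.72 A

P_out = 0.75 × 746 = 560 W
P_in = P_out / η = 560 / 0.679 = 825 W
I_L = P_in / (√3·V_L·cosφ) = 825 / (1.732 × 230 × 0.76) = 2.72 A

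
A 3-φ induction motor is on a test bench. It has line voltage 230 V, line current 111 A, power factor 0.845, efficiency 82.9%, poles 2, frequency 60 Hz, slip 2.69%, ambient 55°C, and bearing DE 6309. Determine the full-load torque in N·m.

84.4 N·m

P_in = √3·V·I·cosφ = 1.732 × 230 × 111 × 0.845 = 37364 W
P_out = η·P_in = 0.829 × 37364 = 30975 W
n_s = 120×60/2 = 3600 rpm; n = 3600×(1−0.0269) = 3503 rpm
ω = 2π×3503/60 = 366.8 rad/s
τ = P_out/ω = 30975/366.8 = 84.4 N·m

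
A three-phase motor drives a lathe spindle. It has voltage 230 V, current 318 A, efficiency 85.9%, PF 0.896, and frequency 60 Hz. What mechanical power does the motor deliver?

97.5 kW

P_in = √3·V·I·cosφ = 1.732 × 230 × 318 × 0.896 = 113504 W
P_out = η·P_in = 0.859 × 113504 = 97500 W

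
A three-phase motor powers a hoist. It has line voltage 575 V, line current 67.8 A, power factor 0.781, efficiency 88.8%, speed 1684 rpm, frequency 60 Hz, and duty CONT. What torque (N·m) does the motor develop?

P_in = √3·V·I·cosφ = 1.732 × 575 × 67.8 × 0.781 = 52735 W
P_out = η·P_in = 0.888 × 52735 = 46829 W
n = 1684 rpm
ω = 2π×1684/60 = 176.3 rad/s
τ = P_out/ω = 46829/176.3 = 266 N·m

266 N·m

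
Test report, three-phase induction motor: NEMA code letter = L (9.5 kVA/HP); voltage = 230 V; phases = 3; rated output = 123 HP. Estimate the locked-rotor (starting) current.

2930 A

S_LR = 9.5 × 123 = 1168.5 kVA
I_LR = S_LR/(√3·V_L) = 1168500/(1.732×230) = 2930 A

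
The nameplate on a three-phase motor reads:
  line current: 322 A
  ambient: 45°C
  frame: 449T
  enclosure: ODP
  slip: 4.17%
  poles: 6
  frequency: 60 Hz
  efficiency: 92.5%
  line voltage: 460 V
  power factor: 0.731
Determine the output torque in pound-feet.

1060 lb·ft

P_in = √3·V·I·cosφ = 1.732 × 460 × 322 × 0.731 = 187534 W
P_out = η·P_in = 0.925 × 187534 = 173469 W
n_s = 120×60/6 = 1200 rpm; n = 1200×(1−0.0417) = 1150 rpm
ω = 2π×1150/60 = 120.4 rad/s
τ = P_out/ω = 173469/120.4 = 1441 N·m
In lb·ft: 1441/1.356 = 1060 lb·ft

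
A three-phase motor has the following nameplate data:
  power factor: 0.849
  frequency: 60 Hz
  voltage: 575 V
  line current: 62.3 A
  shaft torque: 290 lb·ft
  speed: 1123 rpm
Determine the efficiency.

τ = 290 lb·ft × 1.356 = 393.2 N·m
ω = 2π × 1123/60 = 117.6 rad/s; P_out = τω = 393.2 × 117.6 = 46240 W
P_in = √3·V_L·I_L·cosφ = 1.732 × 575 × 62.3 × 0.849 = 52676 W
η = P_out / P_in = 46240 / 52676 = 0.878 = 87.8%

87.8 %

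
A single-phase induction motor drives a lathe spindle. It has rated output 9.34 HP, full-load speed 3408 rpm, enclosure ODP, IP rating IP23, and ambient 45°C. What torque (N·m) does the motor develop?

P_out = 9.34 × 746 = 6968 W
ω = 2π × 3408/60 = 356.9 rad/s
τ = P_out/ω = 6968/356.9 = 19.5 N·m

19.5 N·m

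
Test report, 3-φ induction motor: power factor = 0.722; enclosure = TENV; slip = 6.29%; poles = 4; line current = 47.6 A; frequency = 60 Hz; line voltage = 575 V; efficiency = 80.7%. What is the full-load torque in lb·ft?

P_in = √3·V·I·cosφ = 1.732 × 575 × 47.6 × 0.722 = 34226 W
P_out = η·P_in = 0.807 × 34226 = 27620 W
n_s = 120×60/4 = 1800 rpm; n = 1800×(1−0.0629) = 1687 rpm
ω = 2π×1687/60 = 176.7 rad/s
τ = P_out/ω = 27620/176.7 = 156.3 N·m
In lb·ft: 156.3/1.356 = 115 lb·ft

115 lb·ft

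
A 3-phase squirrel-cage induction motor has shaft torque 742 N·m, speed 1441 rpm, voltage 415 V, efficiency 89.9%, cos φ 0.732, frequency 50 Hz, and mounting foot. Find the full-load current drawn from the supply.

ω = 2π×1441/60 = 150.9 rad/s; P_out = τω = 742 × 150.9 = 111968 W
P_in = P_out / η = 111968 / 0.899 = 124547 W
I_L = P_in / (√3·V_L·cosφ) = 124547 / (1.732 × 415 × 0.732) = 237 A

237 A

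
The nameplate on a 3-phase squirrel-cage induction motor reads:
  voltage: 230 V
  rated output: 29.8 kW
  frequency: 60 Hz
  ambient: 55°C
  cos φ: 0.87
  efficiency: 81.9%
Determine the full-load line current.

105 A

P_out = 29.8 kW = 29800 W
P_in = P_out / η = 29800 / 0.819 = 36386 W
I_L = P_in / (√3·V_L·cosφ) = 36386 / (1.732 × 230 × 0.87) = 105 A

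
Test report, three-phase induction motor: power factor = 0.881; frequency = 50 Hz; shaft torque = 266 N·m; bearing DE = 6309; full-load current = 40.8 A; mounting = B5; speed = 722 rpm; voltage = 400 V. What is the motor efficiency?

ω = 2π × 722/60 = 75.61 rad/s; P_out = τω = 266 × 75.61 = 20112 W
P_in = √3·V_L·I_L·cosφ = 1.732 × 400 × 40.8 × 0.881 = 24903 W
η = P_out / P_in = 20112 / 24903 = 0.808 = 80.8%

80.8 %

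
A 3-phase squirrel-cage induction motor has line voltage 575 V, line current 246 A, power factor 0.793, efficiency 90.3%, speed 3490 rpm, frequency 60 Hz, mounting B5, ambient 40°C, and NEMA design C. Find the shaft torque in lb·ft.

P_in = √3·V·I·cosφ = 1.732 × 575 × 246 × 0.793 = 194278 W
P_out = η·P_in = 0.903 × 194278 = 175433 W
n = 3490 rpm
ω = 2π×3490/60 = 365.5 rad/s
τ = P_out/ω = 175433/365.5 = 480 N·m
In lb·ft: 480/1.356 = 354 lb·ft

354 lb·ft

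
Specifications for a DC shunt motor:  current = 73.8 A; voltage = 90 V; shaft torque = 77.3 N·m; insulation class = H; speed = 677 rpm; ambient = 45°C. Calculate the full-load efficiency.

82.5 %

ω = 2π × 677/60 = 70.9 rad/s; P_out = τω = 77.3 × 70.9 = 5481 W
P_in = V·I = 90 × 73.8 = 6642 W
η = P_out / P_in = 5481 / 6642 = 0.825 = 82.5%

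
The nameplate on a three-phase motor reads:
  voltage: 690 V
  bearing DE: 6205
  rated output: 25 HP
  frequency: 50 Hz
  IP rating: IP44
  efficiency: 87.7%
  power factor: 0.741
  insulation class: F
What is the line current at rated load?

P_out = 25 × 746 = 18650 W
P_in = P_out / η = 18650 / 0.877 = 21266 W
I_L = P_in / (√3·V_L·cosφ) = 21266 / (1.732 × 690 × 0.741) = 24 A

24 A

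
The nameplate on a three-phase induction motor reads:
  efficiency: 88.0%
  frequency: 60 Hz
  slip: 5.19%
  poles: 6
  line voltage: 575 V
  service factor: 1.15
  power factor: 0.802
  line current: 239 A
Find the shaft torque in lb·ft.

1040 lb·ft

P_in = √3·V·I·cosφ = 1.732 × 575 × 239 × 0.802 = 190892 W
P_out = η·P_in = 0.88 × 190892 = 167985 W
n_s = 120×60/6 = 1200 rpm; n = 1200×(1−0.0519) = 1138 rpm
ω = 2π×1138/60 = 119.2 rad/s
τ = P_out/ω = 167985/119.2 = 1409 N·m
In lb·ft: 1409/1.356 = 1040 lb·ft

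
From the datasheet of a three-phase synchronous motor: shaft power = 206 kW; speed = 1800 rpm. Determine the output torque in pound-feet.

ω = 2π × 1800/60 = 188.5 rad/s
τ = P/ω = 206000/188.5 = 1093 N·m
In lb·ft: 1093/1.356 = 806 lb·ft

806 lb·ft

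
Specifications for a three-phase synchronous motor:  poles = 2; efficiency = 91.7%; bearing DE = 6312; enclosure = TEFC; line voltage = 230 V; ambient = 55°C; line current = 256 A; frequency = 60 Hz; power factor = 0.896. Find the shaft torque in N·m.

222 N·m

P_in = √3·V·I·cosφ = 1.732 × 230 × 256 × 0.896 = 91374 W
P_out = η·P_in = 0.917 × 91374 = 83790 W
n = n_s = 120×60/2 = 3600 rpm (synchronous)
ω = 2π×3600/60 = 377 rad/s
τ = P_out/ω = 83790/377 = 222 N·m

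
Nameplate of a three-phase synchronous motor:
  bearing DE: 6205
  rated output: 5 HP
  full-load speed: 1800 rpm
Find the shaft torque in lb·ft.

14.6 lb·ft

P_out = 5 × 746 = 3730 W
ω = 2π × 1800/60 = 188.5 rad/s
τ = P_out/ω = 3730/188.5 = 19.79 N·m
In lb·ft: 19.79/1.356 = 14.6 lb·ft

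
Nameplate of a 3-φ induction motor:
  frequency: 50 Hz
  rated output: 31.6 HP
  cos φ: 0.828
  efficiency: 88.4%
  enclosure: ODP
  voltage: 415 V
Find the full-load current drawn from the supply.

44.8 A

P_out = 31.6 × 746 = 23574 W
P_in = P_out / η = 23574 / 0.884 = 26667 W
I_L = P_in / (√3·V_L·cosφ) = 26667 / (1.732 × 415 × 0.828) = 44.8 A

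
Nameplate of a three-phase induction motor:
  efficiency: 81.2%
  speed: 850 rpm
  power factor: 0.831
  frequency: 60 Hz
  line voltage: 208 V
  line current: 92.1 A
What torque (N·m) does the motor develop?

252 N·m

P_in = √3·V·I·cosφ = 1.732 × 208 × 92.1 × 0.831 = 27572 W
P_out = η·P_in = 0.812 × 27572 = 22388 W
n = 850 rpm
ω = 2π×850/60 = 89.01 rad/s
τ = P_out/ω = 22388/89.01 = 252 N·m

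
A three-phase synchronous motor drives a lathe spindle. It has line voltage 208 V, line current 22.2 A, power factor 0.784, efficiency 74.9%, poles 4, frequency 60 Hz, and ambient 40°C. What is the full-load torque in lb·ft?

P_in = √3·V·I·cosφ = 1.732 × 208 × 22.2 × 0.784 = 6270 W
P_out = η·P_in = 0.749 × 6270 = 4696 W
n = n_s = 120×60/4 = 1800 rpm (synchronous)
ω = 2π×1800/60 = 188.5 rad/s
τ = P_out/ω = 4696/188.5 = 24.91 N·m
In lb·ft: 24.91/1.356 = 18.4 lb·ft

18.4 lb·ft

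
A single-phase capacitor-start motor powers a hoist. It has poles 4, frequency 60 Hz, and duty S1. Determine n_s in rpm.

n_s = 120f/p = 120×60/4 = 1800 rpm

1800 rpm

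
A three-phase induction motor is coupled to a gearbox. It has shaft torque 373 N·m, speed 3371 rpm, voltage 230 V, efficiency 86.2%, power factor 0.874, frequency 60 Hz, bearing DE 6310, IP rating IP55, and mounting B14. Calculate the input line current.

439 A

ω = 2π×3371/60 = 353 rad/s; P_out = τω = 373 × 353 = 131669 W
P_in = P_out / η = 131669 / 0.862 = 152748 W
I_L = P_in / (√3·V_L·cosφ) = 152748 / (1.732 × 230 × 0.874) = 439 A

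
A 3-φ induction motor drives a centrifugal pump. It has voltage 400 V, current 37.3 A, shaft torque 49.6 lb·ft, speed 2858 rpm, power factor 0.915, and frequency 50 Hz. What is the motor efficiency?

τ = 49.6 lb·ft × 1.356 = 67.26 N·m
ω = 2π × 2858/60 = 299.3 rad/s; P_out = τω = 67.26 × 299.3 = 20131 W
P_in = √3·V_L·I_L·cosφ = 1.732 × 400 × 37.3 × 0.915 = 23645 W
η = P_out / P_in = 20131 / 23645 = 0.851 = 85.1%

85.1 %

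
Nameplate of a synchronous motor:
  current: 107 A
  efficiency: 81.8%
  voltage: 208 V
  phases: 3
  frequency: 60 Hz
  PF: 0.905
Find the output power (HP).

P_in = √3·V·I·cosφ = 1.732 × 208 × 107 × 0.905 = 34885 W
P_out = η·P_in = 0.818 × 34885 = 28536 W
= 28536/746 = 38.3 HP

38.3 HP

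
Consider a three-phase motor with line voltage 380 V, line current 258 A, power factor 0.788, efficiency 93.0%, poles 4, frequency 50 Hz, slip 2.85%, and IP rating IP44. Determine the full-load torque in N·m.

815 N·m

P_in = √3·V·I·cosφ = 1.732 × 380 × 258 × 0.788 = 133807 W
P_out = η·P_in = 0.93 × 133807 = 124441 W
n_s = 120×50/4 = 1500 rpm; n = 1500×(1−0.0285) = 1457 rpm
ω = 2π×1457/60 = 152.6 rad/s
τ = P_out/ω = 124441/152.6 = 815 N·m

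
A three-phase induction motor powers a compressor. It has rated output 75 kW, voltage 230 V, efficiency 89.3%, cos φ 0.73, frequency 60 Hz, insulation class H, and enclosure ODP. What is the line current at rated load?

289 A

P_out = 75 kW = 75000 W
P_in = P_out / η = 75000 / 0.893 = 83987 W
I_L = P_in / (√3·V_L·cosφ) = 83987 / (1.732 × 230 × 0.73) = 289 A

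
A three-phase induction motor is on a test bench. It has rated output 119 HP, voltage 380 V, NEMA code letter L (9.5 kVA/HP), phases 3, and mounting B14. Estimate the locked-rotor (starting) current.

S_LR = 9.5 × 119 = 1130.5 kVA
I_LR = S_LR/(√3·V_L) = 1130500/(1.732×380) = 1720 A

1720 A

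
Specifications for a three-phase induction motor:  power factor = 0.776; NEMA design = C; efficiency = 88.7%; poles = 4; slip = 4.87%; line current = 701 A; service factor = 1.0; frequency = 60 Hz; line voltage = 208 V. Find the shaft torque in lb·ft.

P_in = √3·V·I·cosφ = 1.732 × 208 × 701 × 0.776 = 195971 W
P_out = η·P_in = 0.887 × 195971 = 173826 W
n_s = 120×60/4 = 1800 rpm; n = 1800×(1−0.0487) = 1712 rpm
ω = 2π×1712/60 = 179.3 rad/s
τ = P_out/ω = 173826/179.3 = 969.5 N·m
In lb·ft: 969.5/1.356 = 715 lb·ft

715 lb·ft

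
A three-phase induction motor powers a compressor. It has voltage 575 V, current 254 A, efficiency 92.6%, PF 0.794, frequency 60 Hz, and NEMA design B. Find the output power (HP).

P_in = √3·V·I·cosφ = 1.732 × 575 × 254 × 0.794 = 200849 W
P_out = η·P_in = 0.926 × 200849 = 185986 W
= 185986/746 = 249 HP

249 HP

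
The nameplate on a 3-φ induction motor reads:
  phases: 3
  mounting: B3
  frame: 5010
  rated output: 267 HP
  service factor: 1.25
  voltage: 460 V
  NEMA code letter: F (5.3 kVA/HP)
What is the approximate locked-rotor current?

S_LR = 5.3 × 267 = 1415.1 kVA
I_LR = S_LR/(√3·V_L) = 1415100/(1.732×460) = 1780 A

1780 A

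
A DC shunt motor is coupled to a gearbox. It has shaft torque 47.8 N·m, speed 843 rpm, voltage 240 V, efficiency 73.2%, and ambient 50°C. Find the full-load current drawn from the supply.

ω = 2π×843/60 = 88.28 rad/s; P_out = τω = 47.8 × 88.28 = 4220 W
P_in = P_out / η = 4220 / 0.732 = 5765 W
I = P_in / V = 5765 / 240 = 24 A

24 A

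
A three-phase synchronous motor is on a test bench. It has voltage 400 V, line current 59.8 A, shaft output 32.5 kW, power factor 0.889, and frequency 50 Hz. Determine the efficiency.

P_out = 32.5 kW = 32500 W
P_in = √3·V_L·I_L·cosφ = 1.732 × 400 × 59.8 × 0.889 = 36831 W
η = P_out / P_in = 32500 / 36831 = 0.882 = 88.2%

88.2 %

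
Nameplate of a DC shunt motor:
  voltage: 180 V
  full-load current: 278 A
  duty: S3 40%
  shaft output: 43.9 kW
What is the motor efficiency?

P_out = 43.9 kW = 43900 W
P_in = V·I = 180 × 278 = 50040 W
η = P_out / P_in = 43900 / 50040 = 0.877 = 87.7%

87.7 %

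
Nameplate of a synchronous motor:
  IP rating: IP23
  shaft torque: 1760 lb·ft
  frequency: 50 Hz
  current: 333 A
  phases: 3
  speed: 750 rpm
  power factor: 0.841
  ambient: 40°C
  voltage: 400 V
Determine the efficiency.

τ = 1760 lb·ft × 1.356 = 2387 N·m
ω = 2π × 750/60 = 78.54 rad/s; P_out = τω = 2387 × 78.54 = 187475 W
P_in = √3·V_L·I_L·cosφ = 1.732 × 400 × 333 × 0.841 = 194021 W
η = P_out / P_in = 187475 / 194021 = 0.966 = 96.6%

96.6 %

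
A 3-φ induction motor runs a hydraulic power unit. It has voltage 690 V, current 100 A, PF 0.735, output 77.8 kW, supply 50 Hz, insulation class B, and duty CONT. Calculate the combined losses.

10000 W

P_in = √3·V·I·cosφ = 1.732×690×100×0.735 = 87838 W
P_out = 77800 W
Losses = P_in − P_out = 87838 − 77800 = 10038 W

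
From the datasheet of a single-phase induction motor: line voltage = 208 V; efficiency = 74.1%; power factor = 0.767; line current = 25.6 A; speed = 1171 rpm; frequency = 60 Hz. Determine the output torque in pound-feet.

18.2 lb·ft

P_in = V·I·cosφ = 208 × 25.6 × 0.767 = 4084 W
P_out = η·P_in = 0.741 × 4084 = 3026 W
n = 1171 rpm
ω = 2π×1171/60 = 122.6 rad/s
τ = P_out/ω = 3026/122.6 = 24.68 N·m
In lb·ft: 24.68/1.356 = 18.2 lb·ft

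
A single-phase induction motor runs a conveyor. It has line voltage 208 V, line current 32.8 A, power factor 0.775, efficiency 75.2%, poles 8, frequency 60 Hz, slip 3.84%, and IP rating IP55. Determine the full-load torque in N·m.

P_in = V·I·cosφ = 208 × 32.8 × 0.775 = 5287 W
P_out = η·P_in = 0.752 × 5287 = 3976 W
n_s = 120×60/8 = 900 rpm; n = 900×(1−0.0384) = 865 rpm
ω = 2π×865/60 = 90.58 rad/s
τ = P_out/ω = 3976/90.58 = 43.9 N·m

43.9 N·m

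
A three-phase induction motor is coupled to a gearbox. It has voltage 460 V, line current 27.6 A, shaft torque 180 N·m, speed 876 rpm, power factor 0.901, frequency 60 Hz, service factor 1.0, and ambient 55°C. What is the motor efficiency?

ω = 2π × 876/60 = 91.73 rad/s; P_out = τω = 180 × 91.73 = 16511 W
P_in = √3·V_L·I_L·cosφ = 1.732 × 460 × 27.6 × 0.901 = 19813 W
η = P_out / P_in = 16511 / 19813 = 0.833 = 83.3%

83.3 %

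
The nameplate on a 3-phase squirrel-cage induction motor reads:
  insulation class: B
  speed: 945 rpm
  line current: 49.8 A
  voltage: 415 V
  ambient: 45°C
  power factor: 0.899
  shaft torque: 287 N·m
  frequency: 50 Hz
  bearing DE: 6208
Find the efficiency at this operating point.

ω = 2π × 945/60 = 98.96 rad/s; P_out = τω = 287 × 98.96 = 28402 W
P_in = √3·V_L·I_L·cosφ = 1.732 × 415 × 49.8 × 0.899 = 32180 W
η = P_out / P_in = 28402 / 32180 = 0.883 = 88.3%

88.3 %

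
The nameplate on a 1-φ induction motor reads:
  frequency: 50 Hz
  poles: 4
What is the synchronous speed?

1500 rpm

n_s = 120f/p = 120×50/4 = 1500 rpm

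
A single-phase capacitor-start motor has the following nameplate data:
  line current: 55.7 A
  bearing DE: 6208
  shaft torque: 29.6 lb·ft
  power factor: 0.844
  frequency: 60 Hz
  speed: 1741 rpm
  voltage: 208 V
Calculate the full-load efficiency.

74.8 %

τ = 29.6 lb·ft × 1.356 = 40.14 N·m
ω = 2π × 1741/60 = 182.3 rad/s; P_out = τω = 40.14 × 182.3 = 7318 W
P_in = V·I·cosφ = 208 × 55.7 × 0.844 = 9778 W
η = P_out / P_in = 7318 / 9778 = 0.748 = 74.8%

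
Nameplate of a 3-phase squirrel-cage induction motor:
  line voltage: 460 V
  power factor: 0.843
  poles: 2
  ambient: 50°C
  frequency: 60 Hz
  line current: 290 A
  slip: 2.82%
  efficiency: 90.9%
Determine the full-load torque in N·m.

483 N·m

P_in = √3·V·I·cosφ = 1.732 × 460 × 290 × 0.843 = 194774 W
P_out = η·P_in = 0.909 × 194774 = 177050 W
n_s = 120×60/2 = 3600 rpm; n = 3600×(1−0.0282) = 3498 rpm
ω = 2π×3498/60 = 366.3 rad/s
τ = P_out/ω = 177050/366.3 = 483 N·m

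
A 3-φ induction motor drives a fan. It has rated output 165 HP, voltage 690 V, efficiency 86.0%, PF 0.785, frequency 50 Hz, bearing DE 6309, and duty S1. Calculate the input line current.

153 A

P_out = 165 × 746 = 123090 W
P_in = P_out / η = 123090 / 0.860 = 143128 W
I_L = P_in / (√3·V_L·cosφ) = 143128 / (1.732 × 690 × 0.785) = 153 A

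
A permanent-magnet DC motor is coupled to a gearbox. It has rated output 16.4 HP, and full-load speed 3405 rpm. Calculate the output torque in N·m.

34.3 N·m

P_out = 16.4 × 746 = 12234 W
ω = 2π × 3405/60 = 356.6 rad/s
τ = P_out/ω = 12234/356.6 = 34.3 N·m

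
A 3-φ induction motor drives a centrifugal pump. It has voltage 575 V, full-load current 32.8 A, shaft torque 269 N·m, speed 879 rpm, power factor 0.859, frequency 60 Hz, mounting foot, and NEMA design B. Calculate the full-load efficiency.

ω = 2π × 879/60 = 92.05 rad/s; P_out = τω = 269 × 92.05 = 24761 W
P_in = √3·V_L·I_L·cosφ = 1.732 × 575 × 32.8 × 0.859 = 28060 W
η = P_out / P_in = 24761 / 28060 = 0.882 = 88.2%

88.2 %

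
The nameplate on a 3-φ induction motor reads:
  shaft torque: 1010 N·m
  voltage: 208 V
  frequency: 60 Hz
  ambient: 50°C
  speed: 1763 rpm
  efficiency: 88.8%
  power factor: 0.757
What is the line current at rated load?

770 A

ω = 2π×1763/60 = 184.6 rad/s; P_out = τω = 1010 × 184.6 = 186446 W
P_in = P_out / η = 186446 / 0.888 = 209962 W
I_L = P_in / (√3·V_L·cosφ) = 209962 / (1.732 × 208 × 0.757) = 770 A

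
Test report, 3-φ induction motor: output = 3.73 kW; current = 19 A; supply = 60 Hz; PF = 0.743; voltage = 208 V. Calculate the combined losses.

1360 W

P_in = √3·V·I·cosφ = 1.732×208×19×0.743 = 5086 W
P_out = 3730 W
Losses = P_in − P_out = 5086 − 3730 = 1356 W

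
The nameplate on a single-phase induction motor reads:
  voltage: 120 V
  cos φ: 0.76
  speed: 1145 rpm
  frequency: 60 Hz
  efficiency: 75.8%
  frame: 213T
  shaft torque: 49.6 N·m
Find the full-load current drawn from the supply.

86 A

ω = 2π×1145/60 = 119.9 rad/s; P_out = τω = 49.6 × 119.9 = 5947 W
P_in = P_out / η = 5947 / 0.758 = 7846 W
I = P_in / (V·cosφ) = 7846 / (120 × 0.76) = 86 A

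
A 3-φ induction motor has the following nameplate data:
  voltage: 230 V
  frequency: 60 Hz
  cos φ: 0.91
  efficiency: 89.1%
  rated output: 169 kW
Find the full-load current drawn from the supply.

P_out = 169 kW = 169000 W
P_in = P_out / η = 169000 / 0.891 = 189675 W
I_L = P_in / (√3·V_L·cosφ) = 189675 / (1.732 × 230 × 0.91) = 523 A

523 A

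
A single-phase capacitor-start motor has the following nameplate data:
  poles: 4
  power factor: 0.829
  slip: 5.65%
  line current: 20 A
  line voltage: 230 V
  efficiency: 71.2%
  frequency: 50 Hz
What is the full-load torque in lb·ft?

P_in = V·I·cosφ = 230 × 20 × 0.829 = 3813 W
P_out = η·P_in = 0.712 × 3813 = 2715 W
n_s = 120×50/4 = 1500 rpm; n = 1500×(1−0.0565) = 1415 rpm
ω = 2π×1415/60 = 148.2 rad/s
τ = P_out/ω = 2715/148.2 = 18.32 N·m
In lb·ft: 18.32/1.356 = 13.5 lb·ft

13.5 lb·ft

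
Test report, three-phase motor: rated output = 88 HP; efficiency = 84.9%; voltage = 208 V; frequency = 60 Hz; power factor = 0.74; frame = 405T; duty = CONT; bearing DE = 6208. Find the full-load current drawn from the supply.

290 A

P_out = 88 × 746 = 65648 W
P_in = P_out / η = 65648 / 0.849 = 77324 W
I_L = P_in / (√3·V_L·cosφ) = 77324 / (1.732 × 208 × 0.74) = 290 A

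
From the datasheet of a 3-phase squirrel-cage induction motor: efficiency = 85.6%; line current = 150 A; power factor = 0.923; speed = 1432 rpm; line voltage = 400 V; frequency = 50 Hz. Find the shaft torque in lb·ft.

P_in = √3·V·I·cosφ = 1.732 × 400 × 150 × 0.923 = 95918 W
P_out = η·P_in = 0.856 × 95918 = 82106 W
n = 1432 rpm
ω = 2π×1432/60 = 150 rad/s
τ = P_out/ω = 82106/150 = 547.4 N·m
In lb·ft: 547.4/1.356 = 404 lb·ft

404 lb·ft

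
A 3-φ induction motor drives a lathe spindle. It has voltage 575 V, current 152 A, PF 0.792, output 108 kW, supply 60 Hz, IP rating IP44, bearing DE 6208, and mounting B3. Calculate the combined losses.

P_in = √3·V·I·cosφ = 1.732×575×152×0.792 = 119890 W
P_out = 108000 W
Losses = P_in − P_out = 119890 − 108000 = 11890 W

11900 W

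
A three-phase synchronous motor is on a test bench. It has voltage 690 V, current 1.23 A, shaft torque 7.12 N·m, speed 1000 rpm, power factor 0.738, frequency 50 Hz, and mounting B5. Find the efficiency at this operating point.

ω = 2π × 1000/60 = 104.7 rad/s; P_out = τω = 7.12 × 104.7 = 745 W
P_in = √3·V_L·I_L·cosφ = 1.732 × 690 × 1.23 × 0.738 = 1085 W
η = P_out / P_in = 745 / 1085 = 0.687 = 68.7%

68.7 %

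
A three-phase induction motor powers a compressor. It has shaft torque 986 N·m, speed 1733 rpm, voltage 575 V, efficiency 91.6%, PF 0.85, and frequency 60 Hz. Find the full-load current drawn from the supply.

ω = 2π×1733/60 = 181.5 rad/s; P_out = τω = 986 × 181.5 = 178959 W
P_in = P_out / η = 178959 / 0.916 = 195370 W
I_L = P_in / (√3·V_L·cosφ) = 195370 / (1.732 × 575 × 0.85) = 231 A

231 A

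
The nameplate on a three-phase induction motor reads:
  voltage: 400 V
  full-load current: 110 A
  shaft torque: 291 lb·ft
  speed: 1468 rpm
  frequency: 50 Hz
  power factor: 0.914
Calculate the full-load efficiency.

87.1 %

τ = 291 lb·ft × 1.356 = 394.6 N·m
ω = 2π × 1468/60 = 153.7 rad/s; P_out = τω = 394.6 × 153.7 = 60650 W
P_in = √3·V_L·I_L·cosφ = 1.732 × 400 × 110 × 0.914 = 69654 W
η = P_out / P_in = 60650 / 69654 = 0.871 = 87.1%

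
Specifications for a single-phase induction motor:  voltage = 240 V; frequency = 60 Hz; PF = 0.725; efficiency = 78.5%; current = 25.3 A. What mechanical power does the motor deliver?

3.46 kW

P_in = V·I·cosφ = 240 × 25.3 × 0.725 = 4402 W
P_out = η·P_in = 0.785 × 4402 = 3456 W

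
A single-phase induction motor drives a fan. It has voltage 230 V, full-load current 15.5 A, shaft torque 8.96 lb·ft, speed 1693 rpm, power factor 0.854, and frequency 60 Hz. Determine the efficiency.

τ = 8.96 lb·ft × 1.356 = 12.15 N·m
ω = 2π × 1693/60 = 177.3 rad/s; P_out = τω = 12.15 × 177.3 = 2154 W
P_in = V·I·cosφ = 230 × 15.5 × 0.854 = 3045 W
η = P_out / P_in = 2154 / 3045 = 0.707 = 70.7%

70.7 %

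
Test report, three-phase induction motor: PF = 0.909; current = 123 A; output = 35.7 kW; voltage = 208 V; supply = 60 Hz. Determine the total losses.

P_in = √3·V·I·cosφ = 1.732×208×123×0.909 = 40279 W
P_out = 35700 W
Losses = P_in − P_out = 40279 − 35700 = 4579 W

4580 W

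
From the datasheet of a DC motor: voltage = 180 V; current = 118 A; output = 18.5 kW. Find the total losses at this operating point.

P_in = V·I = 180×118 = 21240 W
P_out = 18500 W
Losses = P_in − P_out = 21240 − 18500 = 2740 W

2.74 kW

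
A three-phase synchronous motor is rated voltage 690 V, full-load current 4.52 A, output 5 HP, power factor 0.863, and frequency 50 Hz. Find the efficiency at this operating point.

P_out = 5 × 746 = 3730 W
P_in = √3·V_L·I_L·cosφ = 1.732 × 690 × 4.52 × 0.863 = 4662 W
η = P_out / P_in = 3730 / 4662 = 0.800 = 80.0%

80.0 %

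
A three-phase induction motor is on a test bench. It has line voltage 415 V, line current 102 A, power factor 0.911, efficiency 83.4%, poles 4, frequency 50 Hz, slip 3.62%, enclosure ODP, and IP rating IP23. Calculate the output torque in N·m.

368 N·m

P_in = √3·V·I·cosφ = 1.732 × 415 × 102 × 0.911 = 66790 W
P_out = η·P_in = 0.834 × 66790 = 55703 W
n_s = 120×50/4 = 1500 rpm; n = 1500×(1−0.0362) = 1446 rpm
ω = 2π×1446/60 = 151.4 rad/s
τ = P_out/ω = 55703/151.4 = 368 N·m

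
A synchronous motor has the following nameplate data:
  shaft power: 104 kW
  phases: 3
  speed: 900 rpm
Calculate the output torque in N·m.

ω = 2π × 900/60 = 94.25 rad/s
τ = P/ω = 104000/94.25 = 1100 N·m

1100 N·m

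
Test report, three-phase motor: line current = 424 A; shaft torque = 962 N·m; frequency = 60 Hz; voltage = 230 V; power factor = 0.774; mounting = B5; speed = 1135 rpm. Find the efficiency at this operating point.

87.5 %

ω = 2π × 1135/60 = 118.9 rad/s; P_out = τω = 962 × 118.9 = 114382 W
P_in = √3·V_L·I_L·cosφ = 1.732 × 230 × 424 × 0.774 = 130732 W
η = P_out / P_in = 114382 / 130732 = 0.875 = 87.5%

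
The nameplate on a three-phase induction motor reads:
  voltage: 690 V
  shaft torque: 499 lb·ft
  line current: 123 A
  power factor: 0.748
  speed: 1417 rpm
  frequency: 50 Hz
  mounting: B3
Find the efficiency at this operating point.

τ = 499 lb·ft × 1.356 = 676.6 N·m
ω = 2π × 1417/60 = 148.4 rad/s; P_out = τω = 676.6 × 148.4 = 100407 W
P_in = √3·V_L·I_L·cosφ = 1.732 × 690 × 123 × 0.748 = 109952 W
η = P_out / P_in = 100407 / 109952 = 0.913 = 91.3%

91.3 %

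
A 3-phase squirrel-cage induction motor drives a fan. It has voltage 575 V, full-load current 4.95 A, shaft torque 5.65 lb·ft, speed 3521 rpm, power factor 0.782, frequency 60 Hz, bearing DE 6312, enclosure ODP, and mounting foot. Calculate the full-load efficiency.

73.3 %

τ = 5.65 lb·ft × 1.356 = 7.661 N·m
ω = 2π × 3521/60 = 368.7 rad/s; P_out = τω = 7.661 × 368.7 = 2825 W
P_in = √3·V_L·I_L·cosφ = 1.732 × 575 × 4.95 × 0.782 = 3855 W
η = P_out / P_in = 2825 / 3855 = 0.733 = 73.3%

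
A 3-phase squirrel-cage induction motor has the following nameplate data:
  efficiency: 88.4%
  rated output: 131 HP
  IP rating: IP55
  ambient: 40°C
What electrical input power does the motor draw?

P_out = 131 × 746 = 97726 W
P_in = P_out/η = 97726/0.884 = 110550 W = 111 kW

111 kW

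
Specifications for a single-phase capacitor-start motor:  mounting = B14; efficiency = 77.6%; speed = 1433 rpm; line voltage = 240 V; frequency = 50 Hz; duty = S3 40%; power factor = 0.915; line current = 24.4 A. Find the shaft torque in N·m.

P_in = V·I·cosφ = 240 × 24.4 × 0.915 = 5358 W
P_out = η·P_in = 0.776 × 5358 = 4158 W
n = 1433 rpm
ω = 2π×1433/60 = 150.1 rad/s
τ = P_out/ω = 4158/150.1 = 27.7 N·m

27.7 N·m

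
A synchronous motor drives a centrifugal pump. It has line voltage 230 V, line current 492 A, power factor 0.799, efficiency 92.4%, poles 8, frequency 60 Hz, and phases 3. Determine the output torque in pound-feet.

1130 lb·ft

P_in = √3·V·I·cosφ = 1.732 × 230 × 492 × 0.799 = 156599 W
P_out = η·P_in = 0.924 × 156599 = 144697 W
n = n_s = 120×60/8 = 900 rpm (synchronous)
ω = 2π×900/60 = 94.25 rad/s
τ = P_out/ω = 144697/94.25 = 1535 N·m
In lb·ft: 1535/1.356 = 1130 lb·ft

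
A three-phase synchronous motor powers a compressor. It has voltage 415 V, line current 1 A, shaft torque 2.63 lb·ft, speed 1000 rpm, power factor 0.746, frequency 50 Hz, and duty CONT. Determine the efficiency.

τ = 2.63 lb·ft × 1.356 = 3.566 N·m
ω = 2π × 1000/60 = 104.7 rad/s; P_out = τω = 3.566 × 104.7 = 373 W
P_in = √3·V_L·I_L·cosφ = 1.732 × 415 × 1 × 0.746 = 536 W
η = P_out / P_in = 373 / 536 = 0.696 = 69.6%

69.6 %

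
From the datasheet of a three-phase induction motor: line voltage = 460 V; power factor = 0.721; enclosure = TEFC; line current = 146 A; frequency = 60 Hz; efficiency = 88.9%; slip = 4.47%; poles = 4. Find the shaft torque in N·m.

P_in = √3·V·I·cosφ = 1.732 × 460 × 146 × 0.721 = 83868 W
P_out = η·P_in = 0.889 × 83868 = 74559 W
n_s = 120×60/4 = 1800 rpm; n = 1800×(1−0.0447) = 1720 rpm
ω = 2π×1720/60 = 180.1 rad/s
τ = P_out/ω = 74559/180.1 = 414 N·m

414 N·m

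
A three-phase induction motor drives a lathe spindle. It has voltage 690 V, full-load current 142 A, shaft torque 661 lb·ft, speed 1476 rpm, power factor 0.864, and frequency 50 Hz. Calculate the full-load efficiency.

τ = 661 lb·ft × 1.356 = 896.3 N·m
ω = 2π × 1476/60 = 154.6 rad/s; P_out = τω = 896.3 × 154.6 = 138568 W
P_in = √3·V_L·I_L·cosφ = 1.732 × 690 × 142 × 0.864 = 146622 W
η = P_out / P_in = 138568 / 146622 = 0.945 = 94.5%

94.5 %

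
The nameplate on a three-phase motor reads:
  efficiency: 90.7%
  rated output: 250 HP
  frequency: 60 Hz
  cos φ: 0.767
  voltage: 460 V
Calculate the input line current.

P_out = 250 × 746 = 186500 W
P_in = P_out / η = 186500 / 0.907 = 205623 W
I_L = P_in / (√3·V_L·cosφ) = 205623 / (1.732 × 460 × 0.767) = 336 A

336 A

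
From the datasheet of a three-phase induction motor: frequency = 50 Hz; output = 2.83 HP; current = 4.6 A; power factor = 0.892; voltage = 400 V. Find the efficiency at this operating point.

P_out = 2.83 × 746 = 2111 W
P_in = √3·V_L·I_L·cosφ = 1.732 × 400 × 4.6 × 0.892 = 2843 W
η = P_out / P_in = 2111 / 2843 = 0.743 = 74.3%

74.3 %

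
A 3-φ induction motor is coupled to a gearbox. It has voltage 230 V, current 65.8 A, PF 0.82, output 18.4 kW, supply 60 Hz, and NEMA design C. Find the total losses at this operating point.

3.09 kW

P_in = √3·V·I·cosφ = 1.732×230×65.8×0.82 = 21494 W
P_out = 18400 W
Losses = P_in − P_out = 21494 − 18400 = 3094 W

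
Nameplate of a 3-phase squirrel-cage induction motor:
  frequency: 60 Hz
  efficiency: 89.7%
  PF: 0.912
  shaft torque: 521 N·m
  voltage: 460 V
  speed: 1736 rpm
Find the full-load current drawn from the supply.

145 A

ω = 2π×1736/60 = 181.8 rad/s; P_out = τω = 521 × 181.8 = 94718 W
P_in = P_out / η = 94718 / 0.897 = 105594 W
I_L = P_in / (√3·V_L·cosφ) = 105594 / (1.732 × 460 × 0.912) = 145 A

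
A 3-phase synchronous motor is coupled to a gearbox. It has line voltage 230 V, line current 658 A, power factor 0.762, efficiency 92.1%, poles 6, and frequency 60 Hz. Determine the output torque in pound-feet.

1080 lb·ft

P_in = √3·V·I·cosφ = 1.732 × 230 × 658 × 0.762 = 199736 W
P_out = η·P_in = 0.921 × 199736 = 183957 W
n = n_s = 120×60/6 = 1200 rpm (synchronous)
ω = 2π×1200/60 = 125.7 rad/s
τ = P_out/ω = 183957/125.7 = 1463 N·m
In lb·ft: 1463/1.356 = 1080 lb·ft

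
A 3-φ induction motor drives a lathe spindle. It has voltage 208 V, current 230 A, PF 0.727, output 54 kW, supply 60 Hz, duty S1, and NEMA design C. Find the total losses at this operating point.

P_in = √3·V·I·cosφ = 1.732×208×230×0.727 = 60238 W
P_out = 54000 W
Losses = P_in − P_out = 60238 − 54000 = 6238 W

6240 W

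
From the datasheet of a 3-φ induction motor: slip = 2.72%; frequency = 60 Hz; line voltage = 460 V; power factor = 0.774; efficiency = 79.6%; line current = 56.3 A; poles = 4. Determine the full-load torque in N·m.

P_in = √3·V·I·cosφ = 1.732 × 460 × 56.3 × 0.774 = 34718 W
P_out = η·P_in = 0.796 × 34718 = 27636 W
n_s = 120×60/4 = 1800 rpm; n = 1800×(1−0.0272) = 1751 rpm
ω = 2π×1751/60 = 183.4 rad/s
τ = P_out/ω = 27636/183.4 = 151 N·m

151 N·m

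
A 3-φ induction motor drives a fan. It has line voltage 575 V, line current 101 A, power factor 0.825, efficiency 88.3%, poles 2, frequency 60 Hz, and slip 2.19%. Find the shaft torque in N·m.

199 N·m

P_in = √3·V·I·cosφ = 1.732 × 575 × 101 × 0.825 = 82983 W
P_out = η·P_in = 0.883 × 82983 = 73274 W
n_s = 120×60/2 = 3600 rpm; n = 3600×(1−0.0219) = 3521 rpm
ω = 2π×3521/60 = 368.7 rad/s
τ = P_out/ω = 73274/368.7 = 199 N·m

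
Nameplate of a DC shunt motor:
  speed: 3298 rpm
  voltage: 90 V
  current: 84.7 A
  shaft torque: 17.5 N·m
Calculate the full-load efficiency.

79.3 %

ω = 2π × 3298/60 = 345.4 rad/s; P_out = τω = 17.5 × 345.4 = 6045 W
P_in = V·I = 90 × 84.7 = 7623 W
η = P_out / P_in = 6045 / 7623 = 0.793 = 79.3%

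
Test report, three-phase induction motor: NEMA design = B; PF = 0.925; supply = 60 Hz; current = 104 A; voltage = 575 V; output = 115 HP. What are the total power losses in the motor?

10000 W

P_in = √3·V·I·cosφ = 1.732×575×104×0.925 = 95806 W
P_out = 115×746 = 85790 W
Losses = P_in − P_out = 95806 − 85790 = 10016 W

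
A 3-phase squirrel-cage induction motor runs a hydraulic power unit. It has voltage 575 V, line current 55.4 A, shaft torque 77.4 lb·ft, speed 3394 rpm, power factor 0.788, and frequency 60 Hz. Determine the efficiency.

τ = 77.4 lb·ft × 1.356 = 105 N·m
ω = 2π × 3394/60 = 355.4 rad/s; P_out = τω = 105 × 355.4 = 37317 W
P_in = √3·V_L·I_L·cosφ = 1.732 × 575 × 55.4 × 0.788 = 43476 W
η = P_out / P_in = 37317 / 43476 = 0.858 = 85.8%

85.8 %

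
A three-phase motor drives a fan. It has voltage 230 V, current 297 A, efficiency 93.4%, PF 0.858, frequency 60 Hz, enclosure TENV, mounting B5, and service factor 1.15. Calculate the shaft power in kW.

P_in = √3·V·I·cosφ = 1.732 × 230 × 297 × 0.858 = 101512 W
P_out = η·P_in = 0.934 × 101512 = 94812 W

94.8 kW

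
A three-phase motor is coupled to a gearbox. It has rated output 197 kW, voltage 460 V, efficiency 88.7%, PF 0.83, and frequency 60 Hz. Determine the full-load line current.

336 A

P_out = 197 kW = 197000 W
P_in = P_out / η = 197000 / 0.887 = 222097 W
I_L = P_in / (√3·V_L·cosφ) = 222097 / (1.732 × 460 × 0.83) = 336 A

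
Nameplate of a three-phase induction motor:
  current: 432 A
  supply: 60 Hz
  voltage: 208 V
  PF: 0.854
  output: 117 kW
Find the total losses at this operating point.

15.9 kW

P_in = √3·V·I·cosφ = 1.732×208×432×0.854 = 132909 W
P_out = 117000 W
Losses = P_in − P_out = 132909 − 117000 = 15909 W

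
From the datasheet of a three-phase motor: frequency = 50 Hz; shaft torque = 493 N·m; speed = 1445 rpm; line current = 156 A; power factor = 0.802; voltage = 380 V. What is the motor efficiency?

ω = 2π × 1445/60 = 151.3 rad/s; P_out = τω = 493 × 151.3 = 74591 W
P_in = √3·V_L·I_L·cosφ = 1.732 × 380 × 156 × 0.802 = 82344 W
η = P_out / P_in = 74591 / 82344 = 0.906 = 90.6%

90.6 %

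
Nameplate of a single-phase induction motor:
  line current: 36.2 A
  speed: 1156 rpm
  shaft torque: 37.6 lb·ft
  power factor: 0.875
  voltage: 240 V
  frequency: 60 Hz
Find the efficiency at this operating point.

τ = 37.6 lb·ft × 1.356 = 50.99 N·m
ω = 2π × 1156/60 = 121.1 rad/s; P_out = τω = 50.99 × 121.1 = 6175 W
P_in = V·I·cosφ = 240 × 36.2 × 0.875 = 7602 W
η = P_out / P_in = 6175 / 7602 = 0.812 = 81.2%

81.2 %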